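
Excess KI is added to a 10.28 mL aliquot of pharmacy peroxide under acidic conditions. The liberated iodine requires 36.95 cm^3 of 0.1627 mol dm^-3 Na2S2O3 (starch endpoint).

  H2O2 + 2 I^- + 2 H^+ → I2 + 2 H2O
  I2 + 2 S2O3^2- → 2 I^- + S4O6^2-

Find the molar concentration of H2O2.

0.2924 mol/L

n(S2O3^2-) = 0.03695 × 0.1627 = 6.012 × 10^-3 mol
n(I2) = n(S2O3^2-)/2 = 3.006 × 10^-3 mol
n(H2O2) in the aliquot = 3.006 × 10^-3 mol (1:1 ratio)
[H2O2] = 3.006 × 10^-3 / 0.01028 = 0.2924 mol/L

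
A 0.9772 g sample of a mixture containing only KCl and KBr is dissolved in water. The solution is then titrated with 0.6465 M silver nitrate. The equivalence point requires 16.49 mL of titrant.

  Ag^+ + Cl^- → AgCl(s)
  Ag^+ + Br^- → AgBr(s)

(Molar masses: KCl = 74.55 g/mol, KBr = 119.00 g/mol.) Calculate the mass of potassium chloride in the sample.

0.4888 g

n(AgNO3) = 0.01649 × 0.6465 = 0.01066 mol
Let x = n(KCl), y = n(KBr).
Titrant: 1x + 1y = 0.01066;  mass: 74.55x + 119.00y = 0.9772
Solving, x = 6.556 × 10^-3 mol, y = 4.104 × 10^-3 mol
mass of KCl = 6.556 × 10^-3 × 74.55 = 0.4888 g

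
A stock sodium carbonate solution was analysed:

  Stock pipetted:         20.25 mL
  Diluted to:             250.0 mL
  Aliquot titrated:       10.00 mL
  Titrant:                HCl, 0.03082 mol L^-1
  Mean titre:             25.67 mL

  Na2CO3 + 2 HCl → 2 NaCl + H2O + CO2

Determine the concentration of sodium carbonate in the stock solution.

0.4884 mol/L

n(HCl) = 0.02567 × 0.03082 = 7.911 × 10^-4 mol
From the 1:2 ratio, n(Na2CO3) in the aliquot = 1/2 × 7.911 × 10^-4 = 3.956 × 10^-4 mol
[Na2CO3]_dilute = 3.956 × 10^-4 / 0.01000 = 0.03956 mol/L
Dilution factor = 250.0 / 20.25 = 12.35
[Na2CO3]_stock = 0.03956 × 12.35 = 0.4884 mol/L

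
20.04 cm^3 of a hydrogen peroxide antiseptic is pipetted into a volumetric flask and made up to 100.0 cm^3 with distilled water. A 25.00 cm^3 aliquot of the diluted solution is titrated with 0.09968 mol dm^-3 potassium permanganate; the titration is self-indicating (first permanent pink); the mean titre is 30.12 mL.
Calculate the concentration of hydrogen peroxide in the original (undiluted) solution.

2 MnO4^- + 5 H2O2 + 6 H^+ → 2 Mn^2+ + 5 O2 + 8 H2O
n(KMnO4) = 0.03012 × 0.09968 = 3.002 × 10^-3 mol
From the 5:2 ratio, n(H2O2) in the aliquot = 5/2 × 3.002 × 10^-3 = 7.506 × 10^-3 mol
[H2O2]_dilute = 7.506 × 10^-3 / 0.02500 = 0.3002 mol/L
Dilution factor = 100.0 / 20.04 = 4.990
[H2O2]_stock = 0.3002 × 4.990 = 1.498 mol/L

1.498 mol/L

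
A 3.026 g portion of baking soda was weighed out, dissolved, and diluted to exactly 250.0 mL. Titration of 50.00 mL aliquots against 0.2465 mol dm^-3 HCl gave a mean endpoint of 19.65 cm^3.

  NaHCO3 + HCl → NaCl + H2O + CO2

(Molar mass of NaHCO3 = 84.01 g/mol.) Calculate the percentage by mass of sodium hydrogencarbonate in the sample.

67.24 %

n(HCl) per titration = 0.01965 × 0.2465 = 4.844 × 10^-3 mol
n(NaHCO3) in each aliquot = 4.844 × 10^-3 mol (1:1 ratio)
n(NaHCO3) in the whole flask = 4.844 × 10^-3 × 250.0/50.00 = 0.02422 mol
mass of NaHCO3 = 0.02422 × 84.01 = 2.035 g
% NaHCO3 = 2.035 / 3.026 × 100 = 67.24 %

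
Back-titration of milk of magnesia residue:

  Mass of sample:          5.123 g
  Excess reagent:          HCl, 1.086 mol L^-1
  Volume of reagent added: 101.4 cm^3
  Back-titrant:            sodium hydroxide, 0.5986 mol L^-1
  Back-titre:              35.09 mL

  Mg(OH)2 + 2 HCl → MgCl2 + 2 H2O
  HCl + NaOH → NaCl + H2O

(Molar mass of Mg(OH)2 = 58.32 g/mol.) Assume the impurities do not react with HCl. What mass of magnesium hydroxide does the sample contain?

n(HCl) added = 0.1014 × 1.086 = 0.1101 mol
n(NaOH) used in back-titration = 0.03509 × 0.5986 = 0.02100 mol
n(HCl) left over = 0.02100 mol (1:1 ratio)
n(HCl) consumed by analyte = 0.1101 − 0.02100 = 0.08912 mol
From the 1:2 ratio, n(Mg(OH)2) = 1/2 × 0.08912 = 0.04456 mol
mass of Mg(OH)2 = 0.04456 × 58.32 = 2.599 g

2.599 g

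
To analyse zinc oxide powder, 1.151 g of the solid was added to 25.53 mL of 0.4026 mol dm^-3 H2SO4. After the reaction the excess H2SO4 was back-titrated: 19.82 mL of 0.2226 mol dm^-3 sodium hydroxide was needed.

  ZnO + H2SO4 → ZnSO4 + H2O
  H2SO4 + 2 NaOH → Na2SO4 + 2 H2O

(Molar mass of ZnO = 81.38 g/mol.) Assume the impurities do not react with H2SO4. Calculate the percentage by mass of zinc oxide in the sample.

57.07 %

n(H2SO4) added = 0.02553 × 0.4026 = 0.01028 mol
n(NaOH) used in back-titration = 0.01982 × 0.2226 = 4.412 × 10^-3 mol
From the 1:2 ratio, n(H2SO4) left over = 1/2 × 4.412 × 10^-3 = 2.206 × 10^-3 mol
n(H2SO4) consumed by analyte = 0.01028 − 2.206 × 10^-3 = 8.072 × 10^-3 mol
n(ZnO) = 8.072 × 10^-3 mol (1:1 ratio)
mass of ZnO = 8.072 × 10^-3 × 81.38 = 0.6569 g
% ZnO = 0.6569 / 1.151 × 100 = 57.07 %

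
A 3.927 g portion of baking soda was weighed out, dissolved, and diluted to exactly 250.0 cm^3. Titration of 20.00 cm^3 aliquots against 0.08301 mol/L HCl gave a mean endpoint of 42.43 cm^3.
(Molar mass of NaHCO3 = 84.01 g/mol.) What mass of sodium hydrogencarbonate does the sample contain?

NaHCO3 + HCl → NaCl + H2O + CO2
n(HCl) per titration = 0.04243 × 0.08301 = 3.522 × 10^-3 mol
n(NaHCO3) in each aliquot = 3.522 × 10^-3 mol (1:1 ratio)
n(NaHCO3) in the whole flask = 3.522 × 10^-3 × 250.0/20.00 = 0.04403 mol
mass of NaHCO3 = 0.04403 × 84.01 = 3.699 g

3.699 g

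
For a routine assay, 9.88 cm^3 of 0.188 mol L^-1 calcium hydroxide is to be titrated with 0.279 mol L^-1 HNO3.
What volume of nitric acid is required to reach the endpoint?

Ca(OH)2 + 2 HNO3 → Ca(NO3)2 + 2 H2O
n(Ca(OH)2) = 0.00988 L × 0.188 mol/L = 1.86 × 10^-3 mol
From the 2:1 stoichiometry, n(HNO3) = 2/1 × 1.86 × 10^-3 = 3.71 × 10^-3 mol
V(HNO3) = 3.71 × 10^-3 mol / 0.279 mol/L = 0.0133 L = 13.3 mL

13.3 mL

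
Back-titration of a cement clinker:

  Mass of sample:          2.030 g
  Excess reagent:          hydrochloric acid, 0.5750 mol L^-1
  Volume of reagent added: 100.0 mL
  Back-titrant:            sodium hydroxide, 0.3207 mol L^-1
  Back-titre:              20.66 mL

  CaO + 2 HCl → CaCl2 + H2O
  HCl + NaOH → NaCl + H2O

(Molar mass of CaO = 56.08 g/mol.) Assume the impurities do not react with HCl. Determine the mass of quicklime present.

1.427 g

n(HCl) added = 0.1000 × 0.5750 = 0.05750 mol
n(NaOH) used in back-titration = 0.02066 × 0.3207 = 6.626 × 10^-3 mol
n(HCl) left over = 6.626 × 10^-3 mol (1:1 ratio)
n(HCl) consumed by analyte = 0.05750 − 6.626 × 10^-3 = 0.05087 mol
From the 1:2 ratio, n(CaO) = 1/2 × 0.05087 = 0.02544 mol
mass of CaO = 0.02544 × 56.08 = 1.427 g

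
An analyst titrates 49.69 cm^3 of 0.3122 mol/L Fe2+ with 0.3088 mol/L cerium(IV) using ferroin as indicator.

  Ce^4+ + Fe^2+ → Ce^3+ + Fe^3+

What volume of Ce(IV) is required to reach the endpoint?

50.24 mL

n(Fe2+) = 0.04969 L × 0.3122 mol/L = 0.01551 mol
n(Ce4+) = 0.01551 mol (1:1 stoichiometry)
V(Ce4+) = 0.01551 mol / 0.3088 mol/L = 0.05024 L = 50.24 mL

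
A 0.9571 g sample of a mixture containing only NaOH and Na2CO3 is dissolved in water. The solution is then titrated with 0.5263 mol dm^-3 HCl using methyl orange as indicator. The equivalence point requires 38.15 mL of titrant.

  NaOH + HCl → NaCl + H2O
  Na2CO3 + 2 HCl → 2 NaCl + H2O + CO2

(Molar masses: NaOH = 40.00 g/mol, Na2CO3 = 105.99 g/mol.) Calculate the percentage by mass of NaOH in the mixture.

n(HCl) = 0.03815 × 0.5263 = 0.02008 mol
Let x = n(NaOH), y = n(Na2CO3).
Titrant: 1x + 2y = 0.02008;  mass: 40.00x + 105.99y = 0.9571
Solving, x = 8.230 × 10^-3 mol, y = 5.924 × 10^-3 mol
mass of NaOH = 8.230 × 10^-3 × 40.00 = 0.3292 g
% NaOH = 0.3292 / 0.9571 × 100 = 34.40 %

34.40 %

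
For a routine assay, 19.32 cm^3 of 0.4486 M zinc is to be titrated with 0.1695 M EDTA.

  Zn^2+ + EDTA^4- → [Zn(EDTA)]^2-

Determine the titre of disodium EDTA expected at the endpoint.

51.13 mL

n(Zn2+) = 0.01932 L × 0.4486 mol/L = 8.667 × 10^-3 mol
n(EDTA) = 8.667 × 10^-3 mol (1:1 stoichiometry)
V(EDTA) = 8.667 × 10^-3 mol / 0.1695 mol/L = 0.05113 L = 51.13 mL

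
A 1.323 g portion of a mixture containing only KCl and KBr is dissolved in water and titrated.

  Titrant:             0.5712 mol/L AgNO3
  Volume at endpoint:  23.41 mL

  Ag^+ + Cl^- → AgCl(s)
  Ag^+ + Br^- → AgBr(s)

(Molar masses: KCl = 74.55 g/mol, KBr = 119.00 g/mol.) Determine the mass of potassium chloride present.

0.4499 g

n(AgNO3) = 0.02341 × 0.5712 = 0.01337 mol
Let x = n(KCl), y = n(KBr).
Titrant: 1x + 1y = 0.01337;  mass: 74.55x + 119.00y = 1.323
Solving, x = 6.035 × 10^-3 mol, y = 7.337 × 10^-3 mol
mass of KCl = 6.035 × 10^-3 × 74.55 = 0.4499 g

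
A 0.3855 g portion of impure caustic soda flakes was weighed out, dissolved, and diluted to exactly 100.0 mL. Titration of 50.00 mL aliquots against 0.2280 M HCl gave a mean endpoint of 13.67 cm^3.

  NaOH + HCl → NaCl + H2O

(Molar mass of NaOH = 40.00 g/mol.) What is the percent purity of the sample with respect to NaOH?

n(HCl) per titration = 0.01367 × 0.2280 = 3.117 × 10^-3 mol
n(NaOH) in each aliquot = 3.117 × 10^-3 mol (1:1 ratio)
n(NaOH) in the whole flask = 3.117 × 10^-3 × 100.0/50.00 = 6.234 × 10^-3 mol
mass of NaOH = 6.234 × 10^-3 × 40.00 = 0.2493 g
% NaOH = 0.2493 / 0.3855 × 100 = 64.68 %

64.68 %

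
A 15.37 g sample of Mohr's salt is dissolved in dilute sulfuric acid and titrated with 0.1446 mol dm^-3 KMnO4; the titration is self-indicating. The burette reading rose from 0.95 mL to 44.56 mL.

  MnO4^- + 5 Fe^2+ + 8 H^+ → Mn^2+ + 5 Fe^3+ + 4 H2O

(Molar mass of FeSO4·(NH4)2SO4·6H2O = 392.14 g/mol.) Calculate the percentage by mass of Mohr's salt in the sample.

80.44 %

n(KMnO4) = 0.04361 L × 0.1446 mol/L = 6.306 × 10^-3 mol
From the 5:1 ratio, n(FeSO4·(NH4)2SO4·6H2O) = 5/1 × 6.306 × 10^-3 = 0.03153 mol
mass of FeSO4·(NH4)2SO4·6H2O = 0.03153 × 392.14 g/mol = 12.36 g
% FeSO4·(NH4)2SO4·6H2O = 12.36 / 15.37 × 100 = 80.44 %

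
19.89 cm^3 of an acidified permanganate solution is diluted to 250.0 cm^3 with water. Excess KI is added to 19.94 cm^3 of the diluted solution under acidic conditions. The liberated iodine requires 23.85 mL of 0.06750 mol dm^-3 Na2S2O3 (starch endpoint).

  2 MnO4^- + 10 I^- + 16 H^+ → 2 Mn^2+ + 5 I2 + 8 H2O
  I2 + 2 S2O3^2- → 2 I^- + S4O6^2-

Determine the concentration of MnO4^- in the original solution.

0.2030 mol/L

n(S2O3^2-) = 0.02385 × 0.06750 = 1.610 × 10^-3 mol
n(I2) = n(S2O3^2-)/2 = 8.049 × 10^-4 mol
From the 2:5 ratio, n(MnO4^-) in the aliquot = 2/5 × 8.049 × 10^-4 = 3.220 × 10^-4 mol
[MnO4^-]_dilute = 3.220 × 10^-4 / 0.01994 = 0.01615 mol/L
[MnO4^-]_original = 0.01615 × 250.0/19.89 = 0.2030 mol/L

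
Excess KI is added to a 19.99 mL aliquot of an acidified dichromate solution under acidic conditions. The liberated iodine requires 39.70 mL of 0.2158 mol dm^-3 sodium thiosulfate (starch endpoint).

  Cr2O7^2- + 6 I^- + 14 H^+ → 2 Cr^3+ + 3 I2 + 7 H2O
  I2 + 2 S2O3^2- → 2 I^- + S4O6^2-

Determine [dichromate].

0.07143 mol/L

n(S2O3^2-) = 0.03970 × 0.2158 = 8.567 × 10^-3 mol
n(I2) = n(S2O3^2-)/2 = 4.284 × 10^-3 mol
From the 1:3 ratio, n(Cr2O7^2-) in the aliquot = 1/3 × 4.284 × 10^-3 = 1.428 × 10^-3 mol
[Cr2O7^2-] = 1.428 × 10^-3 / 0.01999 = 0.07143 mol/L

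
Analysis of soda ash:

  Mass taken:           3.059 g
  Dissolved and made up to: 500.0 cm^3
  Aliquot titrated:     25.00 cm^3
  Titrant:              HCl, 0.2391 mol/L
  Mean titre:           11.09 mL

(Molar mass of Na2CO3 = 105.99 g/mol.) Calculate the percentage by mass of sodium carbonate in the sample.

Na2CO3 + 2 HCl → 2 NaCl + H2O + CO2
n(HCl) per titration = 0.01109 × 0.2391 = 2.652 × 10^-3 mol
From the 1:2 ratio, n(Na2CO3) in each aliquot = 1/2 × 2.652 × 10^-3 = 1.326 × 10^-3 mol
n(Na2CO3) in the whole flask = 1.326 × 10^-3 × 500.0/25.00 = 0.02652 mol
mass of Na2CO3 = 0.02652 × 105.99 = 2.810 g
% Na2CO3 = 2.810 / 3.059 × 100 = 91.87 %

91.87 %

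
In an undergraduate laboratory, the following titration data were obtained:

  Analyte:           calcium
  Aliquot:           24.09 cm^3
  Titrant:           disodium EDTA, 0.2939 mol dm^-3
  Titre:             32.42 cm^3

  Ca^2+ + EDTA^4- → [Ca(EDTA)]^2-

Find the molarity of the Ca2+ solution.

n(EDTA) = 0.03242 L × 0.2939 mol/L = 9.528 × 10^-3 mol
n(Ca2+) = 9.528 × 10^-3 mol (1:1 mole ratio)
[Ca2+] = 9.528 × 10^-3 mol / 0.02409 L = 0.3955 mol/L

0.3955 mol/L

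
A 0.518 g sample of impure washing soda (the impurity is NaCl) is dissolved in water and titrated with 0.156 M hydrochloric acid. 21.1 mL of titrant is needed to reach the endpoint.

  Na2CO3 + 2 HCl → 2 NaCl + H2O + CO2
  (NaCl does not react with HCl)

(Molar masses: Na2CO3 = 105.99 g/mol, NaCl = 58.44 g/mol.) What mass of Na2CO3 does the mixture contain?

n(HCl) = 0.0211 × 0.156 = 3.29 × 10^-3 mol
Let x = n(Na2CO3), y = n(NaCl).
Titrant: 2x = 3.29 × 10^-3;  mass: 105.99x + 58.44y = 0.518
Solving, x = 1.65 × 10^-3 mol, y = 5.88 × 10^-3 mol
mass of Na2CO3 = 1.65 × 10^-3 × 105.99 = 0.174 g

0.174 g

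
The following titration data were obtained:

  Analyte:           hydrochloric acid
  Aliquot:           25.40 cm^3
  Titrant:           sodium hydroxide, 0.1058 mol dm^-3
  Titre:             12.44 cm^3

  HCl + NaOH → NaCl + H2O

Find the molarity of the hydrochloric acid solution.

n(NaOH) = 0.01244 L × 0.1058 mol/L = 1.316 × 10^-3 mol
n(HCl) = 1.316 × 10^-3 mol (1:1 mole ratio)
[HCl] = 1.316 × 10^-3 mol / 0.02540 L = 0.05182 mol/L

0.05182 mol/L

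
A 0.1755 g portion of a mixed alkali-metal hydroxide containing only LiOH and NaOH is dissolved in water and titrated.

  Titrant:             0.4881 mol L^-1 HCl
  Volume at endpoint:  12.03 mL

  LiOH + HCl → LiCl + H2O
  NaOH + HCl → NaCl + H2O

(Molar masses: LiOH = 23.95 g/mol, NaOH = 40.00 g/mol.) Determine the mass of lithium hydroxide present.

n(HCl) = 0.01203 × 0.4881 = 5.872 × 10^-3 mol
Let x = n(LiOH), y = n(NaOH).
Titrant: 1x + 1y = 5.872 × 10^-3;  mass: 23.95x + 40.00y = 0.1755
Solving, x = 3.699 × 10^-3 mol, y = 2.173 × 10^-3 mol
mass of LiOH = 3.699 × 10^-3 × 23.95 = 0.08860 g

0.08860 g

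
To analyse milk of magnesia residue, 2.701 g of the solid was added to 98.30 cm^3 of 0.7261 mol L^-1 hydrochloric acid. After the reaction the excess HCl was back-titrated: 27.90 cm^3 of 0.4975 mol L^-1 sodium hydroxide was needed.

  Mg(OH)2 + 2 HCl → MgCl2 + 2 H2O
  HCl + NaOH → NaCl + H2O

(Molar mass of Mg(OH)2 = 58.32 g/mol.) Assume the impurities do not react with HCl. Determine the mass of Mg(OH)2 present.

n(HCl) added = 0.09830 × 0.7261 = 0.07138 mol
n(NaOH) used in back-titration = 0.02790 × 0.4975 = 0.01388 mol
n(HCl) left over = 0.01388 mol (1:1 ratio)
n(HCl) consumed by analyte = 0.07138 − 0.01388 = 0.05750 mol
From the 1:2 ratio, n(Mg(OH)2) = 1/2 × 0.05750 = 0.02875 mol
mass of Mg(OH)2 = 0.02875 × 58.32 = 1.677 g

1.677 g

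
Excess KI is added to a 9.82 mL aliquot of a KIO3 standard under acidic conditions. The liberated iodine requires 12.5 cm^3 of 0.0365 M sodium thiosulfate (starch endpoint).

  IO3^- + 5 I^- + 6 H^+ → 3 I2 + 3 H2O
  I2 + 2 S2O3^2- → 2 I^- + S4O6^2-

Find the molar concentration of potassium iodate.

n(S2O3^2-) = 0.0125 × 0.0365 = 4.56 × 10^-4 mol
n(I2) = n(S2O3^2-)/2 = 2.28 × 10^-4 mol
From the 1:3 ratio, n(IO3^-) in the aliquot = 1/3 × 2.28 × 10^-4 = 7.60 × 10^-5 mol
[IO3^-] = 7.60 × 10^-5 / 0.00982 = 0.00774 mol/L

0.00774 M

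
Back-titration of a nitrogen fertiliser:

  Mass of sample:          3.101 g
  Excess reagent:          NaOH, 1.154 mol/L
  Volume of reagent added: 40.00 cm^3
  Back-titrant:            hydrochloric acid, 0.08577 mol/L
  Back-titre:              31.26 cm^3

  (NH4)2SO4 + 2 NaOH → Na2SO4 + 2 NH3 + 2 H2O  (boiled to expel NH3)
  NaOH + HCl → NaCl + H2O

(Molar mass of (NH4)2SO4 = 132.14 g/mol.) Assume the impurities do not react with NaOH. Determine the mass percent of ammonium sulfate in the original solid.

92.64 %

n(NaOH) added = 0.04000 × 1.154 = 0.04616 mol
n(HCl) used in back-titration = 0.03126 × 0.08577 = 2.681 × 10^-3 mol
n(NaOH) left over = 2.681 × 10^-3 mol (1:1 ratio)
n(NaOH) consumed by analyte = 0.04616 − 2.681 × 10^-3 = 0.04348 mol
From the 1:2 ratio, n((NH4)2SO4) = 1/2 × 0.04348 = 0.02174 mol
mass of (NH4)2SO4 = 0.02174 × 132.14 = 2.873 g
% (NH4)2SO4 = 2.873 / 3.101 × 100 = 92.64 %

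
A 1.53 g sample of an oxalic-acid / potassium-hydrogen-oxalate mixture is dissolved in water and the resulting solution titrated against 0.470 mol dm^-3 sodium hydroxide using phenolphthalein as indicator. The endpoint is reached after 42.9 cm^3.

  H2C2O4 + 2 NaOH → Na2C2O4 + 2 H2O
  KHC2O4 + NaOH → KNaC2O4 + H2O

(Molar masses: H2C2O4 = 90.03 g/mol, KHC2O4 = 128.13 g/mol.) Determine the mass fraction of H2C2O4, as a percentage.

37.3 %

n(NaOH) = 0.0429 × 0.470 = 0.0202 mol
Let x = n(H2C2O4), y = n(KHC2O4).
Titrant: 2x + 1y = 0.0202;  mass: 90.03x + 128.13y = 1.53
Solving, x = 6.34 × 10^-3 mol, y = 7.49 × 10^-3 mol
mass of H2C2O4 = 6.34 × 10^-3 × 90.03 = 0.571 g
% H2C2O4 = 0.571 / 1.53 × 100 = 37.3 %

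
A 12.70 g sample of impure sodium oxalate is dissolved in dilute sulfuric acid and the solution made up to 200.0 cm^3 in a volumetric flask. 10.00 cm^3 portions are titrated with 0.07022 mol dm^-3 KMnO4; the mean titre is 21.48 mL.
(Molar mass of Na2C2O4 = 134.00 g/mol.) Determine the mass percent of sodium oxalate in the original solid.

2 MnO4^- + 5 C2O4^2- + 16 H^+ → 2 Mn^2+ + 10 CO2 + 8 H2O
n(KMnO4) per titration = 0.02148 × 0.07022 = 1.508 × 10^-3 mol
From the 5:2 ratio, n(Na2C2O4) in each aliquot = 5/2 × 1.508 × 10^-3 = 3.771 × 10^-3 mol
n(Na2C2O4) in the whole flask = 3.771 × 10^-3 × 200.0/10.00 = 0.07542 mol
mass of Na2C2O4 = 0.07542 × 134.00 = 10.11 g
% Na2C2O4 = 10.11 / 12.70 × 100 = 79.57 %

79.57 %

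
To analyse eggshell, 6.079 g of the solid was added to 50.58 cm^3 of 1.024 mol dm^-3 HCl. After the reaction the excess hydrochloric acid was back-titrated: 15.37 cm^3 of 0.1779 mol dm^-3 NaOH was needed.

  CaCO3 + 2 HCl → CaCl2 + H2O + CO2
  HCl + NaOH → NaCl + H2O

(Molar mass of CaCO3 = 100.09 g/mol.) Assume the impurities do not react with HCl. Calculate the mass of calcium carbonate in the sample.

n(HCl) added = 0.05058 × 1.024 = 0.05179 mol
n(NaOH) used in back-titration = 0.01537 × 0.1779 = 2.734 × 10^-3 mol
n(HCl) left over = 2.734 × 10^-3 mol (1:1 ratio)
n(HCl) consumed by analyte = 0.05179 − 2.734 × 10^-3 = 0.04906 mol
From the 1:2 ratio, n(CaCO3) = 1/2 × 0.04906 = 0.02453 mol
mass of CaCO3 = 0.02453 × 100.09 = 2.455 g

2.455 g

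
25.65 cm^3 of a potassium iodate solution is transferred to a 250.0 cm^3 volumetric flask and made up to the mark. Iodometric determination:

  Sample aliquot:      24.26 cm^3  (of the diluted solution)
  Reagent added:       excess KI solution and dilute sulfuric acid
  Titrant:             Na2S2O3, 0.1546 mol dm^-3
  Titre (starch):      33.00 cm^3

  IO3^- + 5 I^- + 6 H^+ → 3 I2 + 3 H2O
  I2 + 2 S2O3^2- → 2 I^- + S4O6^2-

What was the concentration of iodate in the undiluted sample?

n(S2O3^2-) = 0.03300 × 0.1546 = 5.102 × 10^-3 mol
n(I2) = n(S2O3^2-)/2 = 2.551 × 10^-3 mol
From the 1:3 ratio, n(IO3^-) in the aliquot = 1/3 × 2.551 × 10^-3 = 8.503 × 10^-4 mol
[IO3^-]_dilute = 8.503 × 10^-4 / 0.02426 = 0.03505 mol/L
[IO3^-]_original = 0.03505 × 250.0/25.65 = 0.3416 mol/L

0.3416 mol/L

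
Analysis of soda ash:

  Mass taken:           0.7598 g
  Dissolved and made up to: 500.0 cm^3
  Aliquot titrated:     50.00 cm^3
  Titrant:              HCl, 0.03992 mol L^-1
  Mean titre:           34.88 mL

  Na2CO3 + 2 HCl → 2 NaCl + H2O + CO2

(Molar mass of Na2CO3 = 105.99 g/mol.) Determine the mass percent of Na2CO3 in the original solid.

n(HCl) per titration = 0.03488 × 0.03992 = 1.392 × 10^-3 mol
From the 1:2 ratio, n(Na2CO3) in each aliquot = 1/2 × 1.392 × 10^-3 = 6.962 × 10^-4 mol
n(Na2CO3) in the whole flask = 6.962 × 10^-4 × 500.0/50.00 = 6.962 × 10^-3 mol
mass of Na2CO3 = 6.962 × 10^-3 × 105.99 = 0.7379 g
% Na2CO3 = 0.7379 / 0.7598 × 100 = 97.12 %

97.12 %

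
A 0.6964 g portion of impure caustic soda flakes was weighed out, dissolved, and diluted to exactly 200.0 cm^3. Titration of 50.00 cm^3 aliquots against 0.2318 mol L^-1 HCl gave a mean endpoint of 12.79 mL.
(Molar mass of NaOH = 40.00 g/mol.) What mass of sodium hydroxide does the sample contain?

NaOH + HCl → NaCl + H2O
n(HCl) per titration = 0.01279 × 0.2318 = 2.965 × 10^-3 mol
n(NaOH) in each aliquot = 2.965 × 10^-3 mol (1:1 ratio)
n(NaOH) in the whole flask = 2.965 × 10^-3 × 200.0/50.00 = 0.01186 mol
mass of NaOH = 0.01186 × 40.00 = 0.4744 g

0.4744 g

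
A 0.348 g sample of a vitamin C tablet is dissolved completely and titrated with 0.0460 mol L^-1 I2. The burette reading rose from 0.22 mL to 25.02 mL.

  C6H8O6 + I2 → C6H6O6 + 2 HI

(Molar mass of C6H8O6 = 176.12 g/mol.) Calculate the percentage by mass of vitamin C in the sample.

n(I2) = 0.0248 L × 0.0460 mol/L = 1.14 × 10^-3 mol
n(C6H8O6) = 1.14 × 10^-3 mol (1:1 ratio)
mass of C6H8O6 = 1.14 × 10^-3 × 176.12 g/mol = 0.201 g
% C6H8O6 = 0.201 / 0.348 × 100 = 57.7 %

57.7 %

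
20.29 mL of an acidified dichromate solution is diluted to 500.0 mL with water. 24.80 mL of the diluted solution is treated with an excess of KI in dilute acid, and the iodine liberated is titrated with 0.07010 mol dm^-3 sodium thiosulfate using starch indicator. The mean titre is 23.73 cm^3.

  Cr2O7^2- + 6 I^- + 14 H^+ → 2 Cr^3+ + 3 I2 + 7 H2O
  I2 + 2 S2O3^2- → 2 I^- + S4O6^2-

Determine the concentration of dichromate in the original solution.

0.2755 mol/L

n(S2O3^2-) = 0.02373 × 0.07010 = 1.663 × 10^-3 mol
n(I2) = n(S2O3^2-)/2 = 8.317 × 10^-4 mol
From the 1:3 ratio, n(Cr2O7^2-) in the aliquot = 1/3 × 8.317 × 10^-4 = 2.772 × 10^-4 mol
[Cr2O7^2-]_dilute = 2.772 × 10^-4 / 0.02480 = 0.01118 mol/L
[Cr2O7^2-]_original = 0.01118 × 500.0/20.29 = 0.2755 mol/L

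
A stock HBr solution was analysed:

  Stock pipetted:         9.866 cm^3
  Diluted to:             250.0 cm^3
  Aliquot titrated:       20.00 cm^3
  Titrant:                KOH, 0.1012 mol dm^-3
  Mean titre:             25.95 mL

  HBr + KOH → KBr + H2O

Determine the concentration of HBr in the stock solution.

n(KOH) = 0.02595 × 0.1012 = 2.626 × 10^-3 mol
n(HBr) in the aliquot = 2.626 × 10^-3 mol (1:1 ratio)
[HBr]_dilute = 2.626 × 10^-3 / 0.02000 = 0.1313 mol/L
Dilution factor = 250.0 / 9.866 = 25.34
[HBr]_stock = 0.1313 × 25.34 = 3.327 mol/L

3.327 mol/L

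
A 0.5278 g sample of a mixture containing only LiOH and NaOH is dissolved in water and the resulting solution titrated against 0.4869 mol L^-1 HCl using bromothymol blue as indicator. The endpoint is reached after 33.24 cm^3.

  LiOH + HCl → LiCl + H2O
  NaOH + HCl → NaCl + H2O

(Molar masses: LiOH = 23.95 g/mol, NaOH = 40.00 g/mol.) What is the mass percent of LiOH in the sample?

n(HCl) = 0.03324 × 0.4869 = 0.01618 mol
Let x = n(LiOH), y = n(NaOH).
Titrant: 1x + 1y = 0.01618;  mass: 23.95x + 40.00y = 0.5278
Solving, x = 7.451 × 10^-3 mol, y = 8.734 × 10^-3 mol
mass of LiOH = 7.451 × 10^-3 × 23.95 = 0.1784 g
% LiOH = 0.1784 / 0.5278 × 100 = 33.81 %

33.81 %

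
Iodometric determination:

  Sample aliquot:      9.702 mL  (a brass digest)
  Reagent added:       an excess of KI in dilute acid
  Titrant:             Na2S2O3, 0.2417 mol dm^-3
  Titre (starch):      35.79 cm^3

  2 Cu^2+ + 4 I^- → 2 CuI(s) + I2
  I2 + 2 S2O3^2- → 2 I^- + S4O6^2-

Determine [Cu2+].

0.8916 mol/L

n(S2O3^2-) = 0.03579 × 0.2417 = 8.650 × 10^-3 mol
n(I2) = n(S2O3^2-)/2 = 4.325 × 10^-3 mol
From the 2:1 ratio, n(Cu2+) in the aliquot = 2/1 × 4.325 × 10^-3 = 8.650 × 10^-3 mol
[Cu2+] = 8.650 × 10^-3 / 0.009702 = 0.8916 mol/L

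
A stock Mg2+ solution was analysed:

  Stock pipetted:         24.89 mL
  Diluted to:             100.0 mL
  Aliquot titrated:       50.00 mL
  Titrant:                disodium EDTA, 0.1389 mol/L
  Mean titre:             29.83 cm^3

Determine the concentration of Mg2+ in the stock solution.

Mg^2+ + EDTA^4- → [Mg(EDTA)]^2-
n(EDTA) = 0.02983 × 0.1389 = 4.143 × 10^-3 mol
n(Mg2+) in the aliquot = 4.143 × 10^-3 mol (1:1 ratio)
[Mg2+]_dilute = 4.143 × 10^-3 / 0.05000 = 0.08287 mol/L
Dilution factor = 100.0 / 24.89 = 4.018
[Mg2+]_stock = 0.08287 × 4.018 = 0.3329 mol/L

0.3329 mol/L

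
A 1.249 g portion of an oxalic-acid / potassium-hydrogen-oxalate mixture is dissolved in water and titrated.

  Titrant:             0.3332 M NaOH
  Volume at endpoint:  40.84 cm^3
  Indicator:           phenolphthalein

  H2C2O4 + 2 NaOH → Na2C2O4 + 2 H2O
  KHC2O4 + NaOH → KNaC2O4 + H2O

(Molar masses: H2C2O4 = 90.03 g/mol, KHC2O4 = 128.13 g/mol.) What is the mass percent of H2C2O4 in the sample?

n(NaOH) = 0.04084 × 0.3332 = 0.01361 mol
Let x = n(H2C2O4), y = n(KHC2O4).
Titrant: 2x + 1y = 0.01361;  mass: 90.03x + 128.13y = 1.249
Solving, x = 2.975 × 10^-3 mol, y = 7.657 × 10^-3 mol
mass of H2C2O4 = 2.975 × 10^-3 × 90.03 = 0.2679 g
% H2C2O4 = 0.2679 / 1.249 × 100 = 21.45 %

21.45 %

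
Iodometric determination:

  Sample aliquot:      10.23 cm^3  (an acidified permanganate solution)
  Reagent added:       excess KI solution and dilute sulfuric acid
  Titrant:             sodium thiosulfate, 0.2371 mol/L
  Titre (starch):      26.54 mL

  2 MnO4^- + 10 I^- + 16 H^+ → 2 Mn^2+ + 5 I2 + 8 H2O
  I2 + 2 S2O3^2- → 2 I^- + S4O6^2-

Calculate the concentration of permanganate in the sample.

0.1230 mol/L

n(S2O3^2-) = 0.02654 × 0.2371 = 6.293 × 10^-3 mol
n(I2) = n(S2O3^2-)/2 = 3.146 × 10^-3 mol
From the 2:5 ratio, n(MnO4^-) in the aliquot = 2/5 × 3.146 × 10^-3 = 1.259 × 10^-3 mol
[MnO4^-] = 1.259 × 10^-3 / 0.01023 = 0.1230 mol/L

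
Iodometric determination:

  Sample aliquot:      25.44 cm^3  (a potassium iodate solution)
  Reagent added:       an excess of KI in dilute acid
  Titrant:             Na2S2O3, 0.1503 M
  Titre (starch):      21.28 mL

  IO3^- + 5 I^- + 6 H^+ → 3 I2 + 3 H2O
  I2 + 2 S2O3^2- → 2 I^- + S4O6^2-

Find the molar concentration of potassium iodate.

n(S2O3^2-) = 0.02128 × 0.1503 = 3.198 × 10^-3 mol
n(I2) = n(S2O3^2-)/2 = 1.599 × 10^-3 mol
From the 1:3 ratio, n(IO3^-) in the aliquot = 1/3 × 1.599 × 10^-3 = 5.331 × 10^-4 mol
[IO3^-] = 5.331 × 10^-4 / 0.02544 = 0.02095 mol/L

0.02095 M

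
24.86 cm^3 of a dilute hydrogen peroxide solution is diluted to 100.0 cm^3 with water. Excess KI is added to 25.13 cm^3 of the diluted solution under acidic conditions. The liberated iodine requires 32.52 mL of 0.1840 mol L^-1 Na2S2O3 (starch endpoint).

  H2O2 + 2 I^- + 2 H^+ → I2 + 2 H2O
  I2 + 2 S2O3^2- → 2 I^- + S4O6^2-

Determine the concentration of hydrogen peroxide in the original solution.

0.4789 mol/L

n(S2O3^2-) = 0.03252 × 0.1840 = 5.984 × 10^-3 mol
n(I2) = n(S2O3^2-)/2 = 2.992 × 10^-3 mol
n(H2O2) in the aliquot = 2.992 × 10^-3 mol (1:1 ratio)
[H2O2]_dilute = 2.992 × 10^-3 / 0.02513 = 0.1191 mol/L
[H2O2]_original = 0.1191 × 100.0/24.86 = 0.4789 mol/L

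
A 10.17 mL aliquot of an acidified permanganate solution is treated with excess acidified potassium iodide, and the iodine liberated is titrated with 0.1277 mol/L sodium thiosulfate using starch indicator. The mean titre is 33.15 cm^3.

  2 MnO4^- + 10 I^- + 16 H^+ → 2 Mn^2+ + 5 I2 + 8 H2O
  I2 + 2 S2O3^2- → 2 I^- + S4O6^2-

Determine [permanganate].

0.08325 mol/L

n(S2O3^2-) = 0.03315 × 0.1277 = 4.233 × 10^-3 mol
n(I2) = n(S2O3^2-)/2 = 2.117 × 10^-3 mol
From the 2:5 ratio, n(MnO4^-) in the aliquot = 2/5 × 2.117 × 10^-3 = 8.467 × 10^-4 mol
[MnO4^-] = 8.467 × 10^-4 / 0.01017 = 0.08325 mol/L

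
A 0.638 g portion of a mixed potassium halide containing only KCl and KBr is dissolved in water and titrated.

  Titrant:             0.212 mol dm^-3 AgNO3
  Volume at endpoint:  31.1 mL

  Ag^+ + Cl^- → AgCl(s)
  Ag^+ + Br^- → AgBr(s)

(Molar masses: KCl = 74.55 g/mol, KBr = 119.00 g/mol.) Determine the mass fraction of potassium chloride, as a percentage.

38.5 %

n(AgNO3) = 0.0311 × 0.212 = 6.59 × 10^-3 mol
Let x = n(KCl), y = n(KBr).
Titrant: 1x + 1y = 6.59 × 10^-3;  mass: 74.55x + 119.00y = 0.638
Solving, x = 3.30 × 10^-3 mol, y = 3.30 × 10^-3 mol
mass of KCl = 3.30 × 10^-3 × 74.55 = 0.246 g
% KCl = 0.246 / 0.638 × 100 = 38.5 %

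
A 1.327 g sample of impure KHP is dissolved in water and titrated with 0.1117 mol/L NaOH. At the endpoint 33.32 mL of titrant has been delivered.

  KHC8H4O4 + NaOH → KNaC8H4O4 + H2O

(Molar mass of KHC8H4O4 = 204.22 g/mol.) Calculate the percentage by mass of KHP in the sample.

57.28 %

n(NaOH) = 0.03332 L × 0.1117 mol/L = 3.722 × 10^-3 mol
n(KHC8H4O4) = 3.722 × 10^-3 mol (1:1 ratio)
mass of KHC8H4O4 = 3.722 × 10^-3 × 204.22 g/mol = 0.7601 g
% KHC8H4O4 = 0.7601 / 1.327 × 100 = 57.28 %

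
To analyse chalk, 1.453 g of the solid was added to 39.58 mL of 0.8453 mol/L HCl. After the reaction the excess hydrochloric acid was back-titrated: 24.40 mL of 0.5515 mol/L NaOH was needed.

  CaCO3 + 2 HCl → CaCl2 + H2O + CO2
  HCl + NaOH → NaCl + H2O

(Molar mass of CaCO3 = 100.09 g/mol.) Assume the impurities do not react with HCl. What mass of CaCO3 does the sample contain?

1.001 g

n(HCl) added = 0.03958 × 0.8453 = 0.03346 mol
n(NaOH) used in back-titration = 0.02440 × 0.5515 = 0.01346 mol
n(HCl) left over = 0.01346 mol (1:1 ratio)
n(HCl) consumed by analyte = 0.03346 − 0.01346 = 0.02000 mol
From the 1:2 ratio, n(CaCO3) = 1/2 × 0.02000 = 0.01000 mol
mass of CaCO3 = 0.01000 × 100.09 = 1.001 g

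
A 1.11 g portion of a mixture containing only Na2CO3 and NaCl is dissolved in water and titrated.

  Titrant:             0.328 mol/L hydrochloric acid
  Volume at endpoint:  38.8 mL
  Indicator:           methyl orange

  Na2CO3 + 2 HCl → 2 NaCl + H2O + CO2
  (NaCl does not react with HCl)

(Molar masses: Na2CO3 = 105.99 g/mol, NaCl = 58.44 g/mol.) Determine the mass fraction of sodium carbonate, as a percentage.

60.8 %

n(HCl) = 0.0388 × 0.328 = 0.0127 mol
Let x = n(Na2CO3), y = n(NaCl).
Titrant: 2x = 0.0127;  mass: 105.99x + 58.44y = 1.11
Solving, x = 6.36 × 10^-3 mol, y = 7.45 × 10^-3 mol
mass of Na2CO3 = 6.36 × 10^-3 × 105.99 = 0.674 g
% Na2CO3 = 0.674 / 1.11 × 100 = 60.8 %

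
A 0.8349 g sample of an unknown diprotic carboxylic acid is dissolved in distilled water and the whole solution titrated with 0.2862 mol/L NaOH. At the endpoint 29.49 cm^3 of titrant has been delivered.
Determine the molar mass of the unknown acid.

n(NaOH) = 0.02949 L × 0.2862 mol/L = 8.440 × 10^-3 mol
From the 1:2 ratio, n(H2A) = 1/2 × 8.440 × 10^-3 = 4.220 × 10^-3 mol
M = m / n = 0.8349 g / 4.220 × 10^-3 mol = 197.8 g/mol

197.8 g/mol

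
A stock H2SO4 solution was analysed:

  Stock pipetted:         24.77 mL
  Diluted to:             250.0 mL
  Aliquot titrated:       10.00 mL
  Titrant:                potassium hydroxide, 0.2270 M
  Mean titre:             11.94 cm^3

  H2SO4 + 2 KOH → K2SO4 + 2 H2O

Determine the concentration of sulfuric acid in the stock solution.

n(KOH) = 0.01194 × 0.2270 = 2.710 × 10^-3 mol
From the 1:2 ratio, n(H2SO4) in the aliquot = 1/2 × 2.710 × 10^-3 = 1.355 × 10^-3 mol
[H2SO4]_dilute = 1.355 × 10^-3 / 0.01000 = 0.1355 mol/L
Dilution factor = 250.0 / 24.77 = 10.09
[H2SO4]_stock = 0.1355 × 10.09 = 1.368 mol/L

1.368 M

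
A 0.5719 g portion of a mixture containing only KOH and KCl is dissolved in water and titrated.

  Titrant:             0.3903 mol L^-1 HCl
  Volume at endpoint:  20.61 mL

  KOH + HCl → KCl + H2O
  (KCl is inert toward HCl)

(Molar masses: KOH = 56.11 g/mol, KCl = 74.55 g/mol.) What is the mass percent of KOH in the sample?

78.92 %

n(HCl) = 0.02061 × 0.3903 = 8.044 × 10^-3 mol
Let x = n(KOH), y = n(KCl).
Titrant: 1x = 8.044 × 10^-3;  mass: 56.11x + 74.55y = 0.5719
Solving, x = 8.044 × 10^-3 mol, y = 1.617 × 10^-3 mol
mass of KOH = 8.044 × 10^-3 × 56.11 = 0.4514 g
% KOH = 0.4514 / 0.5719 × 100 = 78.92 %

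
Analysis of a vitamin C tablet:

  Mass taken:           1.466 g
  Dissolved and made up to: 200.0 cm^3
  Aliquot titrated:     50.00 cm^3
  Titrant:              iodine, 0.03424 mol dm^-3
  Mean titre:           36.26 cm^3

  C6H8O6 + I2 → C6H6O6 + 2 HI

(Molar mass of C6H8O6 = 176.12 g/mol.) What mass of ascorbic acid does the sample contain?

0.8746 g

n(I2) per titration = 0.03626 × 0.03424 = 1.242 × 10^-3 mol
n(C6H8O6) in each aliquot = 1.242 × 10^-3 mol (1:1 ratio)
n(C6H8O6) in the whole flask = 1.242 × 10^-3 × 200.0/50.00 = 4.966 × 10^-3 mol
mass of C6H8O6 = 4.966 × 10^-3 × 176.12 = 0.8746 g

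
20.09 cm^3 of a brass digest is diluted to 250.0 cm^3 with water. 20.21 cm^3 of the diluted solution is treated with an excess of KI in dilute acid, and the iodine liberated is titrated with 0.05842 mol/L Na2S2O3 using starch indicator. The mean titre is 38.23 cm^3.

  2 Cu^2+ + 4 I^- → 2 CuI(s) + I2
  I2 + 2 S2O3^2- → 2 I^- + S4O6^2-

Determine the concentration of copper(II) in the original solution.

n(S2O3^2-) = 0.03823 × 0.05842 = 2.233 × 10^-3 mol
n(I2) = n(S2O3^2-)/2 = 1.117 × 10^-3 mol
From the 2:1 ratio, n(Cu2+) in the aliquot = 2/1 × 1.117 × 10^-3 = 2.233 × 10^-3 mol
[Cu2+]_dilute = 2.233 × 10^-3 / 0.02021 = 0.1105 mol/L
[Cu2+]_original = 0.1105 × 250.0/20.09 = 1.375 mol/L

1.375 mol/L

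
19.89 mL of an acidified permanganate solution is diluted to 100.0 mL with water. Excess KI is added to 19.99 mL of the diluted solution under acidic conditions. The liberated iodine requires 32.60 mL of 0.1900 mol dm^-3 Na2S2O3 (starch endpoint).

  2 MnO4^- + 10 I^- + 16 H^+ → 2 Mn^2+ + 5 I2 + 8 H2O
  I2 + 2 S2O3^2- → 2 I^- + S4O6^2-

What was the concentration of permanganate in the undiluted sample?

n(S2O3^2-) = 0.03260 × 0.1900 = 6.194 × 10^-3 mol
n(I2) = n(S2O3^2-)/2 = 3.097 × 10^-3 mol
From the 2:5 ratio, n(MnO4^-) in the aliquot = 2/5 × 3.097 × 10^-3 = 1.239 × 10^-3 mol
[MnO4^-]_dilute = 1.239 × 10^-3 / 0.01999 = 0.06197 mol/L
[MnO4^-]_original = 0.06197 × 100.0/19.89 = 0.3116 mol/L

0.3116 mol/L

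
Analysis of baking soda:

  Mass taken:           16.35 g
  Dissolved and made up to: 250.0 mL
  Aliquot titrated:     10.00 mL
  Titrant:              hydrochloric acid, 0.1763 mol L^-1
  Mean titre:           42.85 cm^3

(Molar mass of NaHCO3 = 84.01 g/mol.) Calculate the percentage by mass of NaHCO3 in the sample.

97.04 %

NaHCO3 + HCl → NaCl + H2O + CO2
n(HCl) per titration = 0.04285 × 0.1763 = 7.554 × 10^-3 mol
n(NaHCO3) in each aliquot = 7.554 × 10^-3 mol (1:1 ratio)
n(NaHCO3) in the whole flask = 7.554 × 10^-3 × 250.0/10.00 = 0.1889 mol
mass of NaHCO3 = 0.1889 × 84.01 = 15.87 g
% NaHCO3 = 15.87 / 16.35 × 100 = 97.04 %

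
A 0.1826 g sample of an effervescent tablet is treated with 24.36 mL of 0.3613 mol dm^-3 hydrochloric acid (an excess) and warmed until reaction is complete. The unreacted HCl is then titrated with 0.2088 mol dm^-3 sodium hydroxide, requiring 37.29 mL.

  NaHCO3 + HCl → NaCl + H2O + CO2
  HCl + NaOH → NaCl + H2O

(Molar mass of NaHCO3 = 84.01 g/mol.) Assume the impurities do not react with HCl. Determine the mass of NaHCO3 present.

n(HCl) added = 0.02436 × 0.3613 = 8.801 × 10^-3 mol
n(NaOH) used in back-titration = 0.03729 × 0.2088 = 7.786 × 10^-3 mol
n(HCl) left over = 7.786 × 10^-3 mol (1:1 ratio)
n(HCl) consumed by analyte = 8.801 × 10^-3 − 7.786 × 10^-3 = 1.015 × 10^-3 mol
n(NaHCO3) = 1.015 × 10^-3 mol (1:1 ratio)
mass of NaHCO3 = 1.015 × 10^-3 × 84.01 = 0.08528 g

0.08528 g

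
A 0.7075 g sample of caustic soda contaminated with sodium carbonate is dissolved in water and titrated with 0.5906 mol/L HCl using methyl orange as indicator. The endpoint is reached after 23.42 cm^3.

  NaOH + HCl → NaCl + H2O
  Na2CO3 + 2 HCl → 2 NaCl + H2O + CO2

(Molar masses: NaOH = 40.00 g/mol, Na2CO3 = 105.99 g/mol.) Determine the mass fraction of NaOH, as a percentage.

11.10 %

n(HCl) = 0.02342 × 0.5906 = 0.01383 mol
Let x = n(NaOH), y = n(Na2CO3).
Titrant: 1x + 2y = 0.01383;  mass: 40.00x + 105.99y = 0.7075
Solving, x = 1.964 × 10^-3 mol, y = 5.934 × 10^-3 mol
mass of NaOH = 1.964 × 10^-3 × 40.00 = 0.07855 g
% NaOH = 0.07855 / 0.7075 × 100 = 11.10 %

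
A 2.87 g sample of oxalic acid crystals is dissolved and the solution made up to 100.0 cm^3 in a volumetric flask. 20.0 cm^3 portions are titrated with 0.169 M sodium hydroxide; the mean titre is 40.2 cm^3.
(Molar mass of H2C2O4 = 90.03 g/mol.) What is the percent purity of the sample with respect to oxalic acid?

H2C2O4 + 2 NaOH → Na2C2O4 + 2 H2O
n(NaOH) per titration = 0.0402 × 0.169 = 6.79 × 10^-3 mol
From the 1:2 ratio, n(H2C2O4) in each aliquot = 1/2 × 6.79 × 10^-3 = 3.40 × 10^-3 mol
n(H2C2O4) in the whole flask = 3.40 × 10^-3 × 100.0/20.0 = 0.0170 mol
mass of H2C2O4 = 0.0170 × 90.03 = 1.53 g
% H2C2O4 = 1.53 / 2.87 × 100 = 53.3 %

53.3 %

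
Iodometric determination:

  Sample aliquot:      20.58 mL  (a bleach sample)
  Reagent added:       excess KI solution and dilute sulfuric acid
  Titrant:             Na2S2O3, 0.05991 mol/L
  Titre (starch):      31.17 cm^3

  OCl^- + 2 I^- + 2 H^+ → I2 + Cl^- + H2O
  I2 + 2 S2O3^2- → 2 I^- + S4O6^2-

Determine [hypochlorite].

0.04537 mol/L

n(S2O3^2-) = 0.03117 × 0.05991 = 1.867 × 10^-3 mol
n(I2) = n(S2O3^2-)/2 = 9.337 × 10^-4 mol
n(OCl^-) in the aliquot = 9.337 × 10^-4 mol (1:1 ratio)
[OCl^-] = 9.337 × 10^-4 / 0.02058 = 0.04537 mol/L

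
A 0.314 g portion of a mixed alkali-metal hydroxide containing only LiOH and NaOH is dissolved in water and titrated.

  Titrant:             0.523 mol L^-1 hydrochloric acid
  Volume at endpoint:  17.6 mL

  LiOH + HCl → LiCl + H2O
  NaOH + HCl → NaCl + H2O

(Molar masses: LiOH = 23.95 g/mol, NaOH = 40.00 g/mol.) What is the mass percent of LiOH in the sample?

25.8 %

n(HCl) = 0.0176 × 0.523 = 9.20 × 10^-3 mol
Let x = n(LiOH), y = n(NaOH).
Titrant: 1x + 1y = 9.20 × 10^-3;  mass: 23.95x + 40.00y = 0.314
Solving, x = 3.38 × 10^-3 mol, y = 5.83 × 10^-3 mol
mass of LiOH = 3.38 × 10^-3 × 23.95 = 0.0809 g
% LiOH = 0.0809 / 0.314 × 100 = 25.8 %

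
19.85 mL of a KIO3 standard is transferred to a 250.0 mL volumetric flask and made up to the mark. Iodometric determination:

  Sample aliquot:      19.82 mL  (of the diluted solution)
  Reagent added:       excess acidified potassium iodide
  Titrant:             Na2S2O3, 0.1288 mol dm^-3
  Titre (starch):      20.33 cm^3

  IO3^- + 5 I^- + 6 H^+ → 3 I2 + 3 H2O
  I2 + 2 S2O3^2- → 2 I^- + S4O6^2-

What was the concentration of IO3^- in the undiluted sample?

n(S2O3^2-) = 0.02033 × 0.1288 = 2.619 × 10^-3 mol
n(I2) = n(S2O3^2-)/2 = 1.309 × 10^-3 mol
From the 1:3 ratio, n(IO3^-) in the aliquot = 1/3 × 1.309 × 10^-3 = 4.364 × 10^-4 mol
[IO3^-]_dilute = 4.364 × 10^-4 / 0.01982 = 0.02202 mol/L
[IO3^-]_original = 0.02202 × 250.0/19.85 = 0.2773 mol/L

0.2773 mol/L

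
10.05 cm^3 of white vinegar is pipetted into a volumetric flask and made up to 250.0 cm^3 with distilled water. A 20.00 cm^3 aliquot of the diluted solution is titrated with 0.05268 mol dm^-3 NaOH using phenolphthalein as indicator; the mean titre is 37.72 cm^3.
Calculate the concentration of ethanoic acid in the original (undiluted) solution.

2.472 mol/L

CH3COOH + NaOH → CH3COONa + H2O
n(NaOH) = 0.03772 × 0.05268 = 1.987 × 10^-3 mol
n(CH3COOH) in the aliquot = 1.987 × 10^-3 mol (1:1 ratio)
[CH3COOH]_dilute = 1.987 × 10^-3 / 0.02000 = 0.09935 mol/L
Dilution factor = 250.0 / 10.05 = 24.88
[CH3COOH]_stock = 0.09935 × 24.88 = 2.472 mol/L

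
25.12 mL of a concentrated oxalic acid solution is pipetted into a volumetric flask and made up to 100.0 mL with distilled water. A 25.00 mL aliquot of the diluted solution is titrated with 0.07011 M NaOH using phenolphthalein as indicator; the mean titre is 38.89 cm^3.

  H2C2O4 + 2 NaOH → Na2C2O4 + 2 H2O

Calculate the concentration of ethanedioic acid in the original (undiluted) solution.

n(NaOH) = 0.03889 × 0.07011 = 2.727 × 10^-3 mol
From the 1:2 ratio, n(H2C2O4) in the aliquot = 1/2 × 2.727 × 10^-3 = 1.363 × 10^-3 mol
[H2C2O4]_dilute = 1.363 × 10^-3 / 0.02500 = 0.05453 mol/L
Dilution factor = 100.0 / 25.12 = 3.981
[H2C2O4]_stock = 0.05453 × 3.981 = 0.2171 mol/L

0.2171 M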